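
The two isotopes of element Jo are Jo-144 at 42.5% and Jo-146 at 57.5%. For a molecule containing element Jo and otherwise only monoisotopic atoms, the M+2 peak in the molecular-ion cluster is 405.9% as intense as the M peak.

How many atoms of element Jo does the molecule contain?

3

With n Jo atoms, P(M+2)/P(M) = C(n,1)·p^(n−1)q / p^n = n·q/p = n · 0.575/0.425.
n = 4.059 × 0.425/0.575 = 3.00 ≈ 3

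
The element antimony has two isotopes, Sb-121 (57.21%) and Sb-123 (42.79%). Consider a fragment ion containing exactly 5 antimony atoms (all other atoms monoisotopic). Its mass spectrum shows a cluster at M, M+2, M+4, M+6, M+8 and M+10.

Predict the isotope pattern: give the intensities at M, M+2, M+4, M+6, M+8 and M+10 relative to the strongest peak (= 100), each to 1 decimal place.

17.9 : 66.8 : 100.0 : 74.8 : 28.0 : 4.2

Each Sb atom is independently Sb-121 (p = 0.5721) or Sb-123 (q = 0.4279); the cluster is the binomial expansion (p + q)^5.
P(M) = 0.5721^5 = 0.061286
P(M+2) = 5 × 0.5721^4 × 0.4279^1 = 0.229192
P(M+4) = 10 × 0.5721^3 × 0.4279^2 = 0.342847
P(M+6) = 10 × 0.5721^2 × 0.4279^3 = 0.256431
P(M+8) = 5 × 0.5721^1 × 0.4279^4 = 0.095898
P(M+10) = 0.4279^5 = 0.014345
The M+4 peak is largest (0.342847); scaling to 100 gives 17.9 : 66.8 : 100.0 : 74.8 : 28.0 : 4.2.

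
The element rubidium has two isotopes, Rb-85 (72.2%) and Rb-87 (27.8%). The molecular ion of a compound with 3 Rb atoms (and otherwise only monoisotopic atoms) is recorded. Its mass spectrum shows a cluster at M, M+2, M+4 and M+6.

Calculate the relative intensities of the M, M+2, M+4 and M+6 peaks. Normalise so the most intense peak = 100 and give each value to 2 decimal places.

86.57 : 100.00 : 38.50 : 4.94

The 3 Rb atoms are independent, so intensities follow the terms of (0.722 + 0.278)^3.
P(M) = 0.722^3 = 0.376367
P(M+2) = 3 × 0.722^2 × 0.278^1 = 0.434751
P(M+4) = 3 × 0.722^1 × 0.278^2 = 0.167397
P(M+6) = 0.278^3 = 0.021485
The M+2 peak is largest (0.434751); scaling to 100 gives 86.57 : 100.00 : 38.50 : 4.94.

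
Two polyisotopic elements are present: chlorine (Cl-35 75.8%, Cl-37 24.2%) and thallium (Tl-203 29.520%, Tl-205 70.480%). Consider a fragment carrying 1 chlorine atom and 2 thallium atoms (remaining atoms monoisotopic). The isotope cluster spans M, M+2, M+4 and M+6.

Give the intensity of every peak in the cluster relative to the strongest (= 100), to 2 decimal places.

Chlorine pattern (n=1): 0.7580 : 0.2420
Thallium pattern (n=2): 0.08714304 : 0.41611392 : 0.49674304
Convolve the two distributions (both contribute in 2-u steps):
  M: 0.7580×0.08714304 = 0.066054
  M+2: 0.7580×0.41611392 + 0.2420×0.08714304 = 0.336503
  M+4: 0.7580×0.49674304 + 0.2420×0.41611392 = 0.477231
  M+6: 0.2420×0.49674304 = 0.120212
Scale to base peak (0.477231) = 100: 13.84 : 70.51 : 100.00 : 25.19

13.84 : 70.51 : 100.00 : 25.19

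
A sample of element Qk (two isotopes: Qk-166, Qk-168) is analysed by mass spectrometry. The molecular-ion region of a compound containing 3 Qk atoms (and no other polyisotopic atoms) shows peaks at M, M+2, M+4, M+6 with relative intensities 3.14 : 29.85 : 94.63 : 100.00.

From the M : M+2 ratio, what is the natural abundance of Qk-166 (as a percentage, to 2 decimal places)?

Let p = fractional abundance of Qk-166. I(M+2)/I(M) = [C(3,1)·p^2·(1−p)] / p^3 = 3·(1−p)/p = 29.85/3.14 = 9.5064
(1−p)/p = 9.5064/3 = 3.1688  ⇒  p = 1/(1 + 3.1688) = 0.2399
Qk-166: 23.99%, Qk-168: 76.01%.

23.99%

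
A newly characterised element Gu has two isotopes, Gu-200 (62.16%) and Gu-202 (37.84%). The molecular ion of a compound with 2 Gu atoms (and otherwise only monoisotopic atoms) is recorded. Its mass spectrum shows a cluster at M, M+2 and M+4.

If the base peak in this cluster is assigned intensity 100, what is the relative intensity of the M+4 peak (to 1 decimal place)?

(0.6216 + 0.3784)^2 gives M 0.3864, M+2 0.4704, M+4 0.1432; the largest is M+2.
P(M+2) = C(2,1) × 0.6216^1 × 0.3784^1 = 2 × 0.6216 × 0.3784 = 0.470427 (base)
P(M+4) = C(2,2) × 0.6216^0 × 0.3784^2 = 1 × 1.0000 × 0.14318656 = 0.143187
Relative intensity = 0.143187 / 0.470427 × 100 = 30.4

30.4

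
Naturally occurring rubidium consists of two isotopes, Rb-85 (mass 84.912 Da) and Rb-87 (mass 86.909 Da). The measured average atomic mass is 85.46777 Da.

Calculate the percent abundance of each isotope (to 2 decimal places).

Rb-85: 72.17%, Rb-87: 27.83%

With x = fraction of Rb-85 (so Rb-87 is 1 − x):
84.912·x + 86.909·(1 − x) = 85.46777
(84.912 − 86.909)·x = 85.46777 − 86.909
x = -1.44123 / -1.997 = 0.72170 → 72.17% Rb-85, 27.83% Rb-87.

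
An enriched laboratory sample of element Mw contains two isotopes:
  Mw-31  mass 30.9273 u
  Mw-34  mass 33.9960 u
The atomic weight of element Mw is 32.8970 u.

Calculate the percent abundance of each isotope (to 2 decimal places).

Writing the weighted mean with unknown fraction x of Mw-31:
30.9273·x + 33.9960·(1 − x) = 32.8970
(30.9273 − 33.9960)·x = 32.8970 − 33.9960
x = -1.0990 / -3.0687 = 0.35813 → 35.81% Mw-31, 64.19% Mw-34.

Mw-31: 35.81%, Mw-34: 64.19%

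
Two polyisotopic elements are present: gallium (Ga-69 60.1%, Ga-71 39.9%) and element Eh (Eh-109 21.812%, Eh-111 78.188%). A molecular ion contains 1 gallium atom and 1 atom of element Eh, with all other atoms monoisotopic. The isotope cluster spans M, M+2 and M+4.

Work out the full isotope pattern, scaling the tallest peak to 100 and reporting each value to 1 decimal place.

23.5 : 100.0 : 56.0

Gallium pattern (n=1): 0.6010 : 0.3990
Element Eh pattern (n=1): 0.21812 : 0.78188
Convolve the two distributions (both contribute in 2-u steps):
  M: 0.6010×0.21812 = 0.131090
  M+2: 0.6010×0.78188 + 0.3990×0.21812 = 0.556940
  M+4: 0.3990×0.78188 = 0.311970
Scale to base peak (0.556940) = 100: 23.5 : 100.0 : 56.0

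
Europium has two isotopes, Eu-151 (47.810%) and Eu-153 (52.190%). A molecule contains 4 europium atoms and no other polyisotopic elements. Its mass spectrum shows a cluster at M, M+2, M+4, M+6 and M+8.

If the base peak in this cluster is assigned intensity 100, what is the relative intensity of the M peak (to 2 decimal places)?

(0.47810 + 0.52190)^4 gives M 0.0522, M+2 0.2281, M+4 0.3736, M+6 0.2719, M+8 0.0742; the largest is M+4.
P(M+4) = C(4,2) × 0.47810^2 × 0.52190^2 = 6 × 0.22857961 × 0.27237961 = 0.373563 (base)
P(M) = C(4,0) × 0.47810^4 × 0.52190^0 = 1 × 0.05224864 × 1.0000 = 0.052249
Relative intensity = 0.052249 / 0.373563 × 100 = 13.99

13.99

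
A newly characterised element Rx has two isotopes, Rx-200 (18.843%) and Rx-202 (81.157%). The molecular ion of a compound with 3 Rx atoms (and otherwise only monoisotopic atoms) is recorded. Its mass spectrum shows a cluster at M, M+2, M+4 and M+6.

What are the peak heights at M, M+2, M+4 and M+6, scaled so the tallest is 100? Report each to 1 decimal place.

1.3 : 16.2 : 69.7 : 100.0

Each Rx atom is independently Rx-200 (p = 0.18843) or Rx-202 (q = 0.81157); the cluster is the binomial expansion (p + q)^3.
P(M) = 0.18843^3 = 0.006690
P(M+2) = 3 × 0.18843^2 × 0.81157^1 = 0.086446
P(M+4) = 3 × 0.18843^1 × 0.81157^2 = 0.372326
P(M+6) = 0.81157^3 = 0.534537
The M+6 peak is largest (0.534537); scaling to 100 gives 1.3 : 16.2 : 69.7 : 100.0.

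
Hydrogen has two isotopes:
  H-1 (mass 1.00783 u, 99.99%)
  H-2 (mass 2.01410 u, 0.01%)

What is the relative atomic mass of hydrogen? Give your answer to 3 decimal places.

Weight each isotope mass by its fractional abundance: 0.9999 × 1.00783 + 0.0001 × 2.01410
= 1.007729 + 0.000201 = 1.007930 u

1.008 u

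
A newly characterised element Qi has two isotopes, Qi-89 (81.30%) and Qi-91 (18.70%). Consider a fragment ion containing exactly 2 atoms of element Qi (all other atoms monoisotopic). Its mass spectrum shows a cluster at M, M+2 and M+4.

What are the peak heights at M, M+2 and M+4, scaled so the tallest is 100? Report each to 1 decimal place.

100.0 : 46.0 : 5.3

Expanding (0.8130 + 0.1870)^2:
P(M) = 0.8130^2 = 0.660969
P(M+2) = 2 × 0.8130^1 × 0.1870^1 = 0.304062
P(M+4) = 0.1870^2 = 0.034969
The M peak is largest (0.660969); scaling to 100 gives 100.0 : 46.0 : 5.3.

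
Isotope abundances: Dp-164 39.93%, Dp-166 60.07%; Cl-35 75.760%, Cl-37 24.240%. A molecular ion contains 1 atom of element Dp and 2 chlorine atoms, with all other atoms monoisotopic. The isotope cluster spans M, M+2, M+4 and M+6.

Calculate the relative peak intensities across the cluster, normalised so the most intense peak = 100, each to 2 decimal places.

46.64 : 100.00 : 49.67 : 7.18

Element Dp pattern (n=1): 0.3993 : 0.6007
Chlorine pattern (n=2): 0.57395776 : 0.36728448 : 0.05875776
Convolve the two distributions (both contribute in 2-u steps):
  M: 0.3993×0.57395776 = 0.229181
  M+2: 0.3993×0.36728448 + 0.6007×0.57395776 = 0.491433
  M+4: 0.3993×0.05875776 + 0.6007×0.36728448 = 0.244090
  M+6: 0.6007×0.05875776 = 0.035296
Scale to base peak (0.491433) = 100: 46.64 : 100.00 : 49.67 : 7.18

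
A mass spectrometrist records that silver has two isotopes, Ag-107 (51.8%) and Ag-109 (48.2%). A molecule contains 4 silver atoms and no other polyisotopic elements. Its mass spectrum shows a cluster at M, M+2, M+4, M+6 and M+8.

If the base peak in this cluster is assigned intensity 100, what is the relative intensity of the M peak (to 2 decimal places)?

19.25

Term probabilities: M 0.0720, M+2 0.2680, M+4 0.3740, M+6 0.2320, M+8 0.0540. Base peak = M+4.
P(M+4) = C(4,2) × 0.518^2 × 0.482^2 = 6 × 0.268324 × 0.232324 = 0.374029 (base)
P(M) = C(4,0) × 0.518^4 × 0.482^0 = 1 × 0.07199777 × 1.0000 = 0.071998
Relative intensity = 0.071998 / 0.374029 × 100 = 19.25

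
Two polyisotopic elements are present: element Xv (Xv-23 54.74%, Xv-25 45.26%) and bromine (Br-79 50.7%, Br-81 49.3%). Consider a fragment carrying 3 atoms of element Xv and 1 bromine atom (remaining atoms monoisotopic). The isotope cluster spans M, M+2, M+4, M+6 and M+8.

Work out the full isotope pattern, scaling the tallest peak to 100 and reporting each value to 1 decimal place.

Element Xv pattern (n=3): 0.16402664 : 0.40686037 : 0.33639935 : 0.09271364
Bromine pattern (n=1): 0.5070 : 0.4930
Convolve the two distributions (both contribute in 2-u steps):
  M: 0.16402664×0.5070 = 0.083162
  M+2: 0.16402664×0.4930 + 0.40686037×0.5070 = 0.287143
  M+4: 0.40686037×0.4930 + 0.33639935×0.5070 = 0.371137
  M+6: 0.33639935×0.4930 + 0.09271364×0.5070 = 0.212851
  M+8: 0.09271364×0.4930 = 0.045708
Scale to base peak (0.371137) = 100: 22.4 : 77.4 : 100.0 : 57.4 : 12.3

22.4 : 77.4 : 100.0 : 57.4 : 12.3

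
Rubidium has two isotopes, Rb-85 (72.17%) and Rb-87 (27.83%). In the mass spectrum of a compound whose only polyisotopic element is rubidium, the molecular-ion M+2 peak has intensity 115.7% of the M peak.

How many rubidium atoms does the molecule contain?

3

With n Rb atoms, P(M+2)/P(M) = C(n,1)·p^(n−1)q / p^n = n·q/p = n · 0.2783/0.7217.
n = 1.157 × 0.7217/0.2783 = 3.00 ≈ 3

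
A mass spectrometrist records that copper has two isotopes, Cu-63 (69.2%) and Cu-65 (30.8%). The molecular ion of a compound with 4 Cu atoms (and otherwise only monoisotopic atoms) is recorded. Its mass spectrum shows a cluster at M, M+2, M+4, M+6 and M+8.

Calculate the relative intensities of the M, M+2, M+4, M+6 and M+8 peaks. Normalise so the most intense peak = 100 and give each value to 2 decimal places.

Expanding (0.692 + 0.308)^4:
P(M) = 0.692^4 = 0.229311
P(M+2) = 4 × 0.692^3 × 0.308^1 = 0.408253
P(M+4) = 6 × 0.692^2 × 0.308^2 = 0.272562
P(M+6) = 4 × 0.692^1 × 0.308^3 = 0.080876
P(M+8) = 0.308^4 = 0.008999
The M+2 peak is largest (0.408253); scaling to 100 gives 56.17 : 100.00 : 66.76 : 19.81 : 2.20.

56.17 : 100.00 : 66.76 : 19.81 : 2.20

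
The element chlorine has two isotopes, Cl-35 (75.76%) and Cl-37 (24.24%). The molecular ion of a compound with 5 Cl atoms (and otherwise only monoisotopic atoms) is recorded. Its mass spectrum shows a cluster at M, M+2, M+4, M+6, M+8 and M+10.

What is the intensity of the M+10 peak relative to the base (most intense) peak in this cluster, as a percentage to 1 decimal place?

0.2%

Term probabilities: M 0.2496, M+2 0.3993, M+4 0.2555, M+6 0.0817, M+8 0.0131, M+10 0.0008. Base peak = M+2.
P(M+2) = C(5,1) × 0.7576^4 × 0.2424^1 = 5 × 0.32942751 × 0.2424 = 0.399266 (base)
P(M+10) = C(5,5) × 0.7576^0 × 0.2424^5 = 1 × 1.0000 × 0.00083688 = 0.000837
Relative intensity = 0.000837 / 0.399266 × 100 = 0.2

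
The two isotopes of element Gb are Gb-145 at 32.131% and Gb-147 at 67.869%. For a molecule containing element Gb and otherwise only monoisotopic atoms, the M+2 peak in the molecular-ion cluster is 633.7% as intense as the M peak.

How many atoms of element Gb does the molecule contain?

3

With n Gb atoms, P(M+2)/P(M) = C(n,1)·p^(n−1)q / p^n = n·q/p = n · 0.67869/0.32131.
n = 6.337 × 0.32131/0.67869 = 3.00 ≈ 3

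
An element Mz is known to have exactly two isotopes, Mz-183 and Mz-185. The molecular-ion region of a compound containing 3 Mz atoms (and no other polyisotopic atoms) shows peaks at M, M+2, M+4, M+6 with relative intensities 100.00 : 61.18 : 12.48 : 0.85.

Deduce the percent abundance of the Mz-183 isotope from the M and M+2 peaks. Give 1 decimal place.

83.1%

Let p = fractional abundance of Mz-183. I(M+2)/I(M) = [C(3,1)·p^2·(1−p)] / p^3 = 3·(1−p)/p = 61.18/100.00 = 0.6118
(1−p)/p = 0.6118/3 = 0.2039  ⇒  p = 1/(1 + 0.2039) = 0.8306
Mz-183: 83.1%, Mz-185: 16.9%.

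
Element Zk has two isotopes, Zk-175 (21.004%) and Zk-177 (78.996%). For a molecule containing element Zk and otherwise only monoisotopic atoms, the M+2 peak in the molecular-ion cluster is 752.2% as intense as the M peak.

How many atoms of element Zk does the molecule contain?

2

The M+2/M ratio from n Zk atoms is n · q/p = n · 0.78996/0.21004.
n = 7.522 × 0.21004/0.78996 = 2.00 ≈ 2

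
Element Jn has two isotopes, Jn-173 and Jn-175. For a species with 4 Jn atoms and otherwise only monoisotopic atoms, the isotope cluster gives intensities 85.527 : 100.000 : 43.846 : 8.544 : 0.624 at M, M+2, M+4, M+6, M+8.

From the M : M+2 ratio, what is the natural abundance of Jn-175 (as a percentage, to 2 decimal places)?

Write p for the Jn-173 fraction. I(M+2)/I(M) = [C(4,1)·p^3·(1−p)] / p^4 = 4·(1−p)/p = 100.000/85.527 = 1.1692
(1−p)/p = 1.1692/4 = 0.2923  ⇒  p = 1/(1 + 0.2923) = 0.7738
Jn-173: 77.38%, Jn-175: 22.62%.

22.62%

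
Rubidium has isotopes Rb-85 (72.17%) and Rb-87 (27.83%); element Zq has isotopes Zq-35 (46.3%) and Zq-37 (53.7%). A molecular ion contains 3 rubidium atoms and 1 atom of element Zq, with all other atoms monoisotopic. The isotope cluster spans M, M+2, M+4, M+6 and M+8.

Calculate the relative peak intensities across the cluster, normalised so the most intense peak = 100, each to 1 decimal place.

Rubidium pattern (n=3): 0.37589809 : 0.43485841 : 0.16768892 : 0.02155458
Element Zq pattern (n=1): 0.4630 : 0.5370
Convolve the two distributions (both contribute in 2-u steps):
  M: 0.37589809×0.4630 = 0.174041
  M+2: 0.37589809×0.5370 + 0.43485841×0.4630 = 0.403197
  M+4: 0.43485841×0.5370 + 0.16768892×0.4630 = 0.311159
  M+6: 0.16768892×0.5370 + 0.02155458×0.4630 = 0.100029
  M+8: 0.02155458×0.5370 = 0.011575
Scale to base peak (0.403197) = 100: 43.2 : 100.0 : 77.2 : 24.8 : 2.9

43.2 : 100.0 : 77.2 : 24.8 : 2.9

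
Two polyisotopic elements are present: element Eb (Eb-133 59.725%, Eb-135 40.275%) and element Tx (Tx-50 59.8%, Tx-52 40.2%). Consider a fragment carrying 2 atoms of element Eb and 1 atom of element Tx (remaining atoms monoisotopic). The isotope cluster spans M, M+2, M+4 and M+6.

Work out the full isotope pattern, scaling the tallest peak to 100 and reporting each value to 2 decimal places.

49.48 : 100.00 : 67.36 : 15.13

Element Eb pattern (n=2): 0.35670756 : 0.48108487 : 0.16220756
Element Tx pattern (n=1): 0.5980 : 0.4020
Convolve the two distributions (both contribute in 2-u steps):
  M: 0.35670756×0.5980 = 0.213311
  M+2: 0.35670756×0.4020 + 0.48108487×0.5980 = 0.431085
  M+4: 0.48108487×0.4020 + 0.16220756×0.5980 = 0.290396
  M+6: 0.16220756×0.4020 = 0.065207
Scale to base peak (0.431085) = 100: 49.48 : 100.00 : 67.36 : 15.13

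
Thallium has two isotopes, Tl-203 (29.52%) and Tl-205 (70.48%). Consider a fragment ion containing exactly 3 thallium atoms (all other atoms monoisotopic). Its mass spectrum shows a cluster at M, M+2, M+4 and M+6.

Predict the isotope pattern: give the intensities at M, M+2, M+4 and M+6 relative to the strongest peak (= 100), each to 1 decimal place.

5.8 : 41.9 : 100.0 : 79.6

Each Tl atom is independently Tl-203 (p = 0.2952) or Tl-205 (q = 0.7048); the cluster is the binomial expansion (p + q)^3.
P(M) = 0.2952^3 = 0.025725
P(M+2) = 3 × 0.2952^2 × 0.7048^1 = 0.184255
P(M+4) = 3 × 0.2952^1 × 0.7048^2 = 0.439916
P(M+6) = 0.7048^3 = 0.350104
The M+4 peak is largest (0.439916); scaling to 100 gives 5.8 : 41.9 : 100.0 : 79.6.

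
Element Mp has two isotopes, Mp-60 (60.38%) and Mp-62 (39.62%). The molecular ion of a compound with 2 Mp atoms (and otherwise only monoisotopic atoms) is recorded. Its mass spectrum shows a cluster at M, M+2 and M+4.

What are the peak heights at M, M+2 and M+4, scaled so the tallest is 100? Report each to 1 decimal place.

The 2 Mp atoms are independent, so intensities follow the terms of (0.6038 + 0.3962)^2.
P(M) = 0.6038^2 = 0.364574
P(M+2) = 2 × 0.6038^1 × 0.3962^1 = 0.478451
P(M+4) = 0.3962^2 = 0.156974
The M+2 peak is largest (0.478451); scaling to 100 gives 76.2 : 100.0 : 32.8.

76.2 : 100.0 : 32.8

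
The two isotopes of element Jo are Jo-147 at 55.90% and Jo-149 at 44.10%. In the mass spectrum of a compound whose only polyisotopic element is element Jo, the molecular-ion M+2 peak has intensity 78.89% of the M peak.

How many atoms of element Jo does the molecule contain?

1

The M+2/M ratio from n Jo atoms is n · q/p = n · 0.4410/0.5590.
n = 0.7889 × 0.5590/0.4410 = 1.00 ≈ 1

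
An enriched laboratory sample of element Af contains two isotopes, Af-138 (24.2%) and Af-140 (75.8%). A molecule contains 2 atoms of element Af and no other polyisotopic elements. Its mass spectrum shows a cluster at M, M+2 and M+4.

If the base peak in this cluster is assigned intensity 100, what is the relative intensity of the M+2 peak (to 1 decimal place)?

(0.242 + 0.758)^2 gives M 0.0586, M+2 0.3669, M+4 0.5746; the largest is M+4.
P(M+4) = C(2,2) × 0.242^0 × 0.758^2 = 1 × 1.0000 × 0.574564 = 0.574564 (base)
P(M+2) = C(2,1) × 0.242^1 × 0.758^1 = 2 × 0.2420 × 0.7580 = 0.366872
Relative intensity = 0.366872 / 0.574564 × 100 = 63.9

63.9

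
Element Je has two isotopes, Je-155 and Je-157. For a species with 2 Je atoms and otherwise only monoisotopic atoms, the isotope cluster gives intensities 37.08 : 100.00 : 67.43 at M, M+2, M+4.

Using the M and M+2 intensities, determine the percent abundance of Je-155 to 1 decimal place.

Write p for the Je-155 fraction. I(M+2)/I(M) = [C(2,1)·p^1·(1−p)] / p^2 = 2·(1−p)/p = 100.00/37.08 = 2.6969
(1−p)/p = 2.6969/2 = 1.3484  ⇒  p = 1/(1 + 1.3484) = 0.4258
Je-155: 42.6%, Je-157: 57.4%.

42.6%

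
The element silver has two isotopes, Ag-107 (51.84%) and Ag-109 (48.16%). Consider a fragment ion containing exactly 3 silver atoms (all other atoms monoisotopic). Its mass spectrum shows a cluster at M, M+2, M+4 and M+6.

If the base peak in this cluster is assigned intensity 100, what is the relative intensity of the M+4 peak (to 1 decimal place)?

Binomial terms of (0.5184 + 0.4816)^3: M 0.1393, M+2 0.3883, M+4 0.3607, M+6 0.1117 → M+2 is the base peak.
P(M+2) = C(3,1) × 0.5184^2 × 0.4816^1 = 3 × 0.26873856 × 0.4816 = 0.388273 (base)
P(M+4) = C(3,2) × 0.5184^1 × 0.4816^2 = 3 × 0.5184 × 0.23193856 = 0.360711
Relative intensity = 0.360711 / 0.388273 × 100 = 92.9

92.9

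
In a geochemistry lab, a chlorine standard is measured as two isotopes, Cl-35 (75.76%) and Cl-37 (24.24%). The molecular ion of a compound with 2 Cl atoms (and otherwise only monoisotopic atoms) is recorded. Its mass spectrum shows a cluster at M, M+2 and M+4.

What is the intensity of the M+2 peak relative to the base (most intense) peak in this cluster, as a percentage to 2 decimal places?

63.99%

(0.7576 + 0.2424)^2 gives M 0.5740, M+2 0.3673, M+4 0.0588; the largest is M.
P(M) = C(2,0) × 0.7576^2 × 0.2424^0 = 1 × 0.57395776 × 1.0000 = 0.573958 (base)
P(M+2) = C(2,1) × 0.7576^1 × 0.2424^1 = 2 × 0.7576 × 0.2424 = 0.367284
Relative intensity = 0.367284 / 0.573958 × 100 = 63.99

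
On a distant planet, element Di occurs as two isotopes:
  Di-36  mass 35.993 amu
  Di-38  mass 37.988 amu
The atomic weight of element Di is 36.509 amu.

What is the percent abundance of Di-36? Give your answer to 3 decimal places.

74.135%

Let x be the fractional abundance of Di-36; then Di-38 has abundance 1 − x.
35.993·x + 37.988·(1 − x) = 36.509
(35.993 − 37.988)·x = 36.509 − 37.988
x = -1.479 / -1.995 = 0.74135 → 74.135% Di-36, 25.865% Di-38.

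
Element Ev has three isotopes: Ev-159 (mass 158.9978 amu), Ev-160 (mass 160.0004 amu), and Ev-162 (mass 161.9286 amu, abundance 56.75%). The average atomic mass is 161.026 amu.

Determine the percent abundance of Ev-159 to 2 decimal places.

The remaining 43.25% is split between Ev-159 (fraction x) and Ev-160 (fraction 0.4325 − x).
Substituting: 158.9978x + 160.0004(0.4325 − x) = 69.1315195
(158.9978 − 160.0004)x = -0.0686535  ⇒  x = 0.06848, y = 0.36402
Ev-159: 6.85%, Ev-160: 36.40%.

6.85%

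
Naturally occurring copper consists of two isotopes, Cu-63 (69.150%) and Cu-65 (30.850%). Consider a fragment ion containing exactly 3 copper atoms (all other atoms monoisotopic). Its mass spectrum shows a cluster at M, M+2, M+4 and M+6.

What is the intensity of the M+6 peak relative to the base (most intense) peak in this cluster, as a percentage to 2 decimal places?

6.63%

(0.69150 + 0.30850)^3 gives M 0.3307, M+2 0.4425, M+4 0.1974, M+6 0.0294; the largest is M+2.
P(M+2) = C(3,1) × 0.69150^2 × 0.30850^1 = 3 × 0.47817225 × 0.3085 = 0.442548 (base)
P(M+6) = C(3,3) × 0.69150^0 × 0.30850^3 = 1 × 1.0000 × 0.02936064 = 0.029361
Relative intensity = 0.029361 / 0.442548 × 100 = 6.63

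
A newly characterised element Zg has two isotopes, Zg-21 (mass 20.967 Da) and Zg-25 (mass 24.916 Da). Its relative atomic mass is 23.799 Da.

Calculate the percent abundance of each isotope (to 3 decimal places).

Let x be the fractional abundance of Zg-21; then Zg-25 has abundance 1 − x.
20.967·x + 24.916·(1 − x) = 23.799
(20.967 − 24.916)·x = 23.799 − 24.916
x = -1.117 / -3.949 = 0.28286 → 28.286% Zg-21, 71.714% Zg-25.

Zg-21: 28.286%, Zg-25: 71.714%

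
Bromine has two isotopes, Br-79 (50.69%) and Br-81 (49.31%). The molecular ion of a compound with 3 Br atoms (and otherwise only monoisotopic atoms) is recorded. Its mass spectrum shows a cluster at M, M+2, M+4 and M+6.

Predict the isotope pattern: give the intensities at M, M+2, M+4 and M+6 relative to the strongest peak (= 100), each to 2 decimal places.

34.27 : 100.00 : 97.28 : 31.54

Each Br atom is independently Br-79 (p = 0.5069) or Br-81 (q = 0.4931); the cluster is the binomial expansion (p + q)^3.
P(M) = 0.5069^3 = 0.130247
P(M+2) = 3 × 0.5069^2 × 0.4931^1 = 0.380103
P(M+4) = 3 × 0.5069^1 × 0.4931^2 = 0.369755
P(M+6) = 0.4931^3 = 0.119896
The M+2 peak is largest (0.380103); scaling to 100 gives 34.27 : 100.00 : 97.28 : 31.54.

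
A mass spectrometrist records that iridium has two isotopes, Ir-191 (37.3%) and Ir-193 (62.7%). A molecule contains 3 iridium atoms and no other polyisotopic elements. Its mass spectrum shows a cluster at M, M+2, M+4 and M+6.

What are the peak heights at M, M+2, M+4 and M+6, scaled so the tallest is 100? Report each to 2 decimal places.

Expanding (0.373 + 0.627)^3:
P(M) = 0.373^3 = 0.051895
P(M+2) = 3 × 0.373^2 × 0.627^1 = 0.261702
P(M+4) = 3 × 0.373^1 × 0.627^2 = 0.439911
P(M+6) = 0.627^3 = 0.246492
The M+4 peak is largest (0.439911); scaling to 100 gives 11.80 : 59.49 : 100.00 : 56.03.

11.80 : 59.49 : 100.00 : 56.03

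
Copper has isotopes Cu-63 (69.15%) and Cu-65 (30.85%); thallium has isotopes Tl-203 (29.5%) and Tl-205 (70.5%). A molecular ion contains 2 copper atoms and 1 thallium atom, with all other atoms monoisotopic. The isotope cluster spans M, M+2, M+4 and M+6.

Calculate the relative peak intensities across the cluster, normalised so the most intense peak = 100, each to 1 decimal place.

Copper pattern (n=2): 0.47817225 : 0.4266555 : 0.09517225
Thallium pattern (n=1): 0.2950 : 0.7050
Convolve the two distributions (both contribute in 2-u steps):
  M: 0.47817225×0.2950 = 0.141061
  M+2: 0.47817225×0.7050 + 0.4266555×0.2950 = 0.462975
  M+4: 0.4266555×0.7050 + 0.09517225×0.2950 = 0.328868
  M+6: 0.09517225×0.7050 = 0.067096
Scale to base peak (0.462975) = 100: 30.5 : 100.0 : 71.0 : 14.5

30.5 : 100.0 : 71.0 : 14.5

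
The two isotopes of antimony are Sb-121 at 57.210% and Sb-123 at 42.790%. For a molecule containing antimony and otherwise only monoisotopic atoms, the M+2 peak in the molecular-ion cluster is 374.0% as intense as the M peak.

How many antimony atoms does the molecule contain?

For n independent Sb atoms, I(M+2)/I(M) = n · (abundance Sb-123) / (abundance Sb-121) = n · 0.42790/0.57210.
n = 3.740 × 0.57210/0.42790 = 5.00 ≈ 5

5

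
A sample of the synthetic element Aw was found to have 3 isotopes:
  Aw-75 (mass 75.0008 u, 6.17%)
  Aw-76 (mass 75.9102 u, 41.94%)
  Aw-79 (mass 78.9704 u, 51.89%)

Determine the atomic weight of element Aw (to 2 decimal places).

Weight each isotope mass by its fractional abundance: 0.0617 × 75.0008 + 0.4194 × 75.9102 + 0.5189 × 78.9704
= 4.62755 + 31.83674 + 40.97774 = 77.44203 u

77.44 u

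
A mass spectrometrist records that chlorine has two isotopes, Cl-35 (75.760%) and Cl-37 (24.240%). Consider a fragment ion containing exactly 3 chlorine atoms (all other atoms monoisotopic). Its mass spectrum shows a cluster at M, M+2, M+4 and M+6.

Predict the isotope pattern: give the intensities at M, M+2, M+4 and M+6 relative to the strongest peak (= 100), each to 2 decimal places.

100.00 : 95.99 : 30.71 : 3.28

The 3 Cl atoms are independent, so intensities follow the terms of (0.75760 + 0.24240)^3.
P(M) = 0.75760^3 = 0.434830
P(M+2) = 3 × 0.75760^2 × 0.24240^1 = 0.417382
P(M+4) = 3 × 0.75760^1 × 0.24240^2 = 0.133545
P(M+6) = 0.24240^3 = 0.014243
The M peak is largest (0.434830); scaling to 100 gives 100.00 : 95.99 : 30.71 : 3.28.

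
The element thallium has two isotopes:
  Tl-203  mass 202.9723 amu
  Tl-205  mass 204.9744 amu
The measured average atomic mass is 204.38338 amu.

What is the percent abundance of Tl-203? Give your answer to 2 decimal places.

Writing the weighted mean with unknown fraction x of Tl-203:
202.9723·x + 204.9744·(1 − x) = 204.38338
(202.9723 − 204.9744)·x = 204.38338 − 204.9744
x = -0.59102 / -2.0021 = 0.29520 → 29.52% Tl-203, 70.48% Tl-205.

29.52%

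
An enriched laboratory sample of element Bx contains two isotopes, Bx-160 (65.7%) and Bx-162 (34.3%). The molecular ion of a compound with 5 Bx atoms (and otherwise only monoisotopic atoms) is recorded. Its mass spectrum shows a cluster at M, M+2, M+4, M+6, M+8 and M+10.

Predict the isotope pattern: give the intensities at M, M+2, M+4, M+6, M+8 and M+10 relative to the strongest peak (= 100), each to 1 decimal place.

Each Bx atom is independently Bx-160 (p = 0.657) or Bx-162 (q = 0.343); the cluster is the binomial expansion (p + q)^5.
P(M) = 0.657^5 = 0.122413
P(M+2) = 5 × 0.657^4 × 0.343^1 = 0.319540
P(M+4) = 10 × 0.657^3 × 0.343^2 = 0.333645
P(M+6) = 10 × 0.657^2 × 0.343^3 = 0.174186
P(M+8) = 5 × 0.657^1 × 0.343^4 = 0.045469
P(M+10) = 0.343^5 = 0.004748
The M+4 peak is largest (0.333645); scaling to 100 gives 36.7 : 95.8 : 100.0 : 52.2 : 13.6 : 1.4.

36.7 : 95.8 : 100.0 : 52.2 : 13.6 : 1.4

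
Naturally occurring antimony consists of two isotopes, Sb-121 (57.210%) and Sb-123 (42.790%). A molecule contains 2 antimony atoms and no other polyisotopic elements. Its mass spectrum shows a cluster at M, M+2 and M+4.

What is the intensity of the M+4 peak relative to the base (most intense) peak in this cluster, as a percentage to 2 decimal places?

37.40%

Binomial terms of (0.57210 + 0.42790)^2: M 0.3273, M+2 0.4896, M+4 0.1831 → M+2 is the base peak.
P(M+2) = C(2,1) × 0.57210^1 × 0.42790^1 = 2 × 0.5721 × 0.4279 = 0.489603 (base)
P(M+4) = C(2,2) × 0.57210^0 × 0.42790^2 = 1 × 1.0000 × 0.18309841 = 0.183098
Relative intensity = 0.183098 / 0.489603 × 100 = 37.40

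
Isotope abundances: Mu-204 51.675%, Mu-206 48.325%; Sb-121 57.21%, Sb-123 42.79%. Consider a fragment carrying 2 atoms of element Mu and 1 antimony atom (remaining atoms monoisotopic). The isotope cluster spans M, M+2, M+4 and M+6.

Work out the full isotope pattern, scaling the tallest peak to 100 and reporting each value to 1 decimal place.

Element Mu pattern (n=2): 0.26703056 : 0.49943888 : 0.23353056
Antimony pattern (n=1): 0.5721 : 0.4279
Convolve the two distributions (both contribute in 2-u steps):
  M: 0.26703056×0.5721 = 0.152768
  M+2: 0.26703056×0.4279 + 0.49943888×0.5721 = 0.399991
  M+4: 0.49943888×0.4279 + 0.23353056×0.5721 = 0.347313
  M+6: 0.23353056×0.4279 = 0.099928
Scale to base peak (0.399991) = 100: 38.2 : 100.0 : 86.8 : 25.0

38.2 : 100.0 : 86.8 : 25.0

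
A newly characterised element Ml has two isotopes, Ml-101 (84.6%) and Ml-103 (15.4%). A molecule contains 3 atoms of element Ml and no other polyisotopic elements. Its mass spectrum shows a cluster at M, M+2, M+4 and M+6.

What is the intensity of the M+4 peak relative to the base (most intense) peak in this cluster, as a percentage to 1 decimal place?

(0.846 + 0.154)^3 gives M 0.6055, M+2 0.3307, M+4 0.0602, M+6 0.0037; the largest is M.
P(M) = C(3,0) × 0.846^3 × 0.154^0 = 1 × 0.60549574 × 1.0000 = 0.605496 (base)
P(M+4) = C(3,2) × 0.846^1 × 0.154^2 = 3 × 0.8460 × 0.023716 = 0.060191
Relative intensity = 0.060191 / 0.605496 × 100 = 9.9

9.9%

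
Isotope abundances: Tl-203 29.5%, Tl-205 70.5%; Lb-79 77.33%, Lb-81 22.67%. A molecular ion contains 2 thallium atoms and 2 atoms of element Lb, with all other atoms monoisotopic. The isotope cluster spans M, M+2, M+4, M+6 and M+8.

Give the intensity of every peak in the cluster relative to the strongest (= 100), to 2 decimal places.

Thallium pattern (n=2): 0.087025 : 0.41595 : 0.497025
Element Lb pattern (n=2): 0.59799289 : 0.35061422 : 0.05139289
Convolve the two distributions (both contribute in 2-u steps):
  M: 0.087025×0.59799289 = 0.052040
  M+2: 0.087025×0.35061422 + 0.41595×0.59799289 = 0.279247
  M+4: 0.087025×0.05139289 + 0.41595×0.35061422 + 0.497025×0.59799289 = 0.447528
  M+6: 0.41595×0.05139289 + 0.497025×0.35061422 = 0.195641
  M+8: 0.497025×0.05139289 = 0.025544
Scale to base peak (0.447528) = 100: 11.63 : 62.40 : 100.00 : 43.72 : 5.71

11.63 : 62.40 : 100.00 : 43.72 : 5.71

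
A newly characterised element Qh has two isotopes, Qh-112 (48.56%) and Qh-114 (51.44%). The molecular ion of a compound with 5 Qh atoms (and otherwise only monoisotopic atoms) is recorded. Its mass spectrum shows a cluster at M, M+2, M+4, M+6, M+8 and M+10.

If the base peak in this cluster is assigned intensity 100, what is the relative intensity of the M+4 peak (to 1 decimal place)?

94.4

Term probabilities: M 0.0270, M+2 0.1430, M+4 0.3030, M+6 0.3210, M+8 0.1700, M+10 0.0360. Base peak = M+6.
P(M+6) = C(5,3) × 0.4856^2 × 0.5144^3 = 10 × 0.23580736 × 0.13611403 = 0.320967 (base)
P(M+4) = C(5,2) × 0.4856^3 × 0.5144^2 = 10 × 0.11450805 × 0.26460736 = 0.302997
Relative intensity = 0.302997 / 0.320967 × 100 = 94.4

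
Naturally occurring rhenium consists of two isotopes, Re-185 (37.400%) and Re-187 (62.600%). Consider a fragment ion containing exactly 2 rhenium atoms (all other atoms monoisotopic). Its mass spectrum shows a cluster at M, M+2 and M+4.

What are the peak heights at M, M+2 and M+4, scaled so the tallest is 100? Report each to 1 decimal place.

Expanding (0.37400 + 0.62600)^2:
P(M) = 0.37400^2 = 0.139876
P(M+2) = 2 × 0.37400^1 × 0.62600^1 = 0.468248
P(M+4) = 0.62600^2 = 0.391876
The M+2 peak is largest (0.468248); scaling to 100 gives 29.9 : 100.0 : 83.7.

29.9 : 100.0 : 83.7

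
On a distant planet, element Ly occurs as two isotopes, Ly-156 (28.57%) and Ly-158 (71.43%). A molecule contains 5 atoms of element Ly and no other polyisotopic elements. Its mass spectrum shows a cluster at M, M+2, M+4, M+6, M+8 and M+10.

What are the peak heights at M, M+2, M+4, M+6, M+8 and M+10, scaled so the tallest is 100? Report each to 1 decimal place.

0.5 : 6.4 : 32.0 : 80.0 : 100.0 : 50.0

The 5 Ly atoms are independent, so intensities follow the terms of (0.2857 + 0.7143)^5.
P(M) = 0.2857^5 = 0.001903
P(M+2) = 5 × 0.2857^4 × 0.7143^1 = 0.023795
P(M+4) = 10 × 0.2857^3 × 0.7143^2 = 0.118985
P(M+6) = 10 × 0.2857^2 × 0.7143^3 = 0.297483
P(M+8) = 5 × 0.2857^1 × 0.7143^4 = 0.371880
P(M+10) = 0.7143^5 = 0.185953
The M+8 peak is largest (0.371880); scaling to 100 gives 0.5 : 6.4 : 32.0 : 80.0 : 100.0 : 50.0.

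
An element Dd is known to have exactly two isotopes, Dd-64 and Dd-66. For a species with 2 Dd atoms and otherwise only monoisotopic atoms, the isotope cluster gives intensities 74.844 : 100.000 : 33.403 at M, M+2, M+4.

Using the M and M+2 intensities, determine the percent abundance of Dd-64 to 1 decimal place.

60.0%

If p is the fraction of Dd that is Dd-64, then I(M+2)/I(M) = [C(2,1)·p^1·(1−p)] / p^2 = 2·(1−p)/p = 100.000/74.844 = 1.3361
(1−p)/p = 1.3361/2 = 0.6681  ⇒  p = 1/(1 + 0.6681) = 0.5995
Dd-64: 60.0%, Dd-66: 40.0%.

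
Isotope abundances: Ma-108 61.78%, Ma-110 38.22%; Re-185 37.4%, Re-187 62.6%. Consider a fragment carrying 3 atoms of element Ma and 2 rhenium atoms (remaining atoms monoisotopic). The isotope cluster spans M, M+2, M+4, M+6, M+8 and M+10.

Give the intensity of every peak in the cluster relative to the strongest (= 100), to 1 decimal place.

Element Ma pattern (n=3): 0.23579995 : 0.43763066 : 0.27073882 : 0.05583057
Rhenium pattern (n=2): 0.139876 : 0.468248 : 0.391876
Convolve the two distributions (both contribute in 2-u steps):
  M: 0.23579995×0.139876 = 0.032983
  M+2: 0.23579995×0.468248 + 0.43763066×0.139876 = 0.171627
  M+4: 0.23579995×0.391876 + 0.43763066×0.468248 + 0.27073882×0.139876 = 0.335194
  M+6: 0.43763066×0.391876 + 0.27073882×0.468248 + 0.05583057×0.139876 = 0.306079
  M+8: 0.27073882×0.391876 + 0.05583057×0.468248 = 0.132239
  M+10: 0.05583057×0.391876 = 0.021879
Scale to base peak (0.335194) = 100: 9.8 : 51.2 : 100.0 : 91.3 : 39.5 : 6.5

9.8 : 51.2 : 100.0 : 91.3 : 39.5 : 6.5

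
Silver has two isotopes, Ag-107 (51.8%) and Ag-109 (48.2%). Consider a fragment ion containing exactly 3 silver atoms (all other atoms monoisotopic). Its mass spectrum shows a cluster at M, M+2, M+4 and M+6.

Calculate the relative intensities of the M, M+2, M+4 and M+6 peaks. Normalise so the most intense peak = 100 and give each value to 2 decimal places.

Each Ag atom is independently Ag-107 (p = 0.518) or Ag-109 (q = 0.482); the cluster is the binomial expansion (p + q)^3.
P(M) = 0.518^3 = 0.138992
P(M+2) = 3 × 0.518^2 × 0.482^1 = 0.387997
P(M+4) = 3 × 0.518^1 × 0.482^2 = 0.361031
P(M+6) = 0.482^3 = 0.111980
The M+2 peak is largest (0.387997); scaling to 100 gives 35.82 : 100.00 : 93.05 : 28.86.

35.82 : 100.00 : 93.05 : 28.86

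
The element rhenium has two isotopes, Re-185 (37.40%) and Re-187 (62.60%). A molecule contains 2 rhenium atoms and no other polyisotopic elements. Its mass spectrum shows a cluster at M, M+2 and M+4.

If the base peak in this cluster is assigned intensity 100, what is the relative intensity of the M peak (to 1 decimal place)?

Binomial terms of (0.3740 + 0.6260)^2: M 0.1399, M+2 0.4682, M+4 0.3919 → M+2 is the base peak.
P(M+2) = C(2,1) × 0.3740^1 × 0.6260^1 = 2 × 0.3740 × 0.6260 = 0.468248 (base)
P(M) = C(2,0) × 0.3740^2 × 0.6260^0 = 1 × 0.139876 × 1.0000 = 0.139876
Relative intensity = 0.139876 / 0.468248 × 100 = 29.9

29.9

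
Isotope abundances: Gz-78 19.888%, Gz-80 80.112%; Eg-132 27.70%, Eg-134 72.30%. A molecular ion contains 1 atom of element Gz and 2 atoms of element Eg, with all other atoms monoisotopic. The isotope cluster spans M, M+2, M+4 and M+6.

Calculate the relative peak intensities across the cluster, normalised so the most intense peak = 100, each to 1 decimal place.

Element Gz pattern (n=1): 0.19888 : 0.80112
Element Eg pattern (n=2): 0.076729 : 0.400542 : 0.522729
Convolve the two distributions (both contribute in 2-u steps):
  M: 0.19888×0.076729 = 0.015260
  M+2: 0.19888×0.400542 + 0.80112×0.076729 = 0.141129
  M+4: 0.19888×0.522729 + 0.80112×0.400542 = 0.424843
  M+6: 0.80112×0.522729 = 0.418769
Scale to base peak (0.424843) = 100: 3.6 : 33.2 : 100.0 : 98.6

3.6 : 33.2 : 100.0 : 98.6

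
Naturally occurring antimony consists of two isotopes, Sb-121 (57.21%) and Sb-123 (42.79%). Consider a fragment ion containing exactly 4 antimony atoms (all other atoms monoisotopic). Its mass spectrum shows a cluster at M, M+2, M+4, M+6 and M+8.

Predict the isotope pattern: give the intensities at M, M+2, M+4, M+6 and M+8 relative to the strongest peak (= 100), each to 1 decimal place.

29.8 : 89.1 : 100.0 : 49.9 : 9.3

Each Sb atom is independently Sb-121 (p = 0.5721) or Sb-123 (q = 0.4279); the cluster is the binomial expansion (p + q)^4.
P(M) = 0.5721^4 = 0.107124
P(M+2) = 4 × 0.5721^3 × 0.4279^1 = 0.320493
P(M+4) = 6 × 0.5721^2 × 0.4279^2 = 0.359567
P(M+6) = 4 × 0.5721^1 × 0.4279^3 = 0.179291
P(M+8) = 0.4279^4 = 0.033525
The M+4 peak is largest (0.359567); scaling to 100 gives 29.8 : 89.1 : 100.0 : 49.9 : 9.3.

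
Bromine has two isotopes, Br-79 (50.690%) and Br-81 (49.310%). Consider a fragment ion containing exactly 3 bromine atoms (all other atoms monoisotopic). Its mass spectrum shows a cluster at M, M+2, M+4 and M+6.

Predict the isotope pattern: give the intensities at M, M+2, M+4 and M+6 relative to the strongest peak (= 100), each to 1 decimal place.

The 3 Br atoms are independent, so intensities follow the terms of (0.50690 + 0.49310)^3.
P(M) = 0.50690^3 = 0.130247
P(M+2) = 3 × 0.50690^2 × 0.49310^1 = 0.380103
P(M+4) = 3 × 0.50690^1 × 0.49310^2 = 0.369755
P(M+6) = 0.49310^3 = 0.119896
The M+2 peak is largest (0.380103); scaling to 100 gives 34.3 : 100.0 : 97.3 : 31.5.

34.3 : 100.0 : 97.3 : 31.5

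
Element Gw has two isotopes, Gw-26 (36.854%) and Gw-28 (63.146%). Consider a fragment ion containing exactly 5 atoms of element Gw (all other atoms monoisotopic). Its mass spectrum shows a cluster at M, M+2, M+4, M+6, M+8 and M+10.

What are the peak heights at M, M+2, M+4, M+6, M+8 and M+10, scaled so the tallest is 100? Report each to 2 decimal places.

Each Gw atom is independently Gw-26 (p = 0.36854) or Gw-28 (q = 0.63146); the cluster is the binomial expansion (p + q)^5.
P(M) = 0.36854^5 = 0.006799
P(M+2) = 5 × 0.36854^4 × 0.63146^1 = 0.058244
P(M+4) = 10 × 0.36854^3 × 0.63146^2 = 0.199593
P(M+6) = 10 × 0.36854^2 × 0.63146^3 = 0.341985
P(M+8) = 5 × 0.36854^1 × 0.63146^4 = 0.292980
P(M+10) = 0.63146^5 = 0.100399
The M+6 peak is largest (0.341985); scaling to 100 gives 1.99 : 17.03 : 58.36 : 100.00 : 85.67 : 29.36.

1.99 : 17.03 : 58.36 : 100.00 : 85.67 : 29.36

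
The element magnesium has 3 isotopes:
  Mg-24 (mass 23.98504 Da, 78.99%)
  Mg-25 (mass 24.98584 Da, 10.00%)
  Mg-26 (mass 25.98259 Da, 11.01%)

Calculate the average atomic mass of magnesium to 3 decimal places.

Average mass = Σ (abundance × isotope mass) = 0.7899 × 23.98504 + 0.1000 × 24.98584 + 0.1101 × 25.98259
= 18.945783 + 2.498584 + 2.860683 = 24.305050 Da

24.305 Da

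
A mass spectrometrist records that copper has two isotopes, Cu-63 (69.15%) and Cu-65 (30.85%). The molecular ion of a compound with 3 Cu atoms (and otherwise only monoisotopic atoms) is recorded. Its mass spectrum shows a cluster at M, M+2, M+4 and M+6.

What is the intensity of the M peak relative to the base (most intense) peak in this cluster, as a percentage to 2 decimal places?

Term probabilities: M 0.3307, M+2 0.4425, M+4 0.1974, M+6 0.0294. Base peak = M+2.
P(M+2) = C(3,1) × 0.6915^2 × 0.3085^1 = 3 × 0.47817225 × 0.3085 = 0.442548 (base)
P(M) = C(3,0) × 0.6915^3 × 0.3085^0 = 1 × 0.33065611 × 1.0000 = 0.330656
Relative intensity = 0.330656 / 0.442548 × 100 = 74.72

74.72%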